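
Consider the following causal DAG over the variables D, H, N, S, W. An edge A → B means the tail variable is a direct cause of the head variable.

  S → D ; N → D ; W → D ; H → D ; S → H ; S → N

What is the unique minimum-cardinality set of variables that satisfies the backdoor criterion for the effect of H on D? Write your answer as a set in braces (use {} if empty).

Variables eligible for adjustment (non-descendants of H, excluding H and D): {N, S, W}.
Backdoor paths from H to D:
  P1: H <- S -> N -> D
  P2: H <- S -> D
The empty set is not sufficient: P1 (H <- S -> N -> D) has no collider blocking it and no conditioned non-collider, so it is open.
Try {S}:
  P1: blocked at fork node S ∈ conditioning set.
  P2: blocked at fork node S ∈ conditioning set.
{S} contains no descendant of H and blocks every backdoor path.
No other singleton works — e.g. {N} leaves P2 open — so {S} is the unique smallest valid adjustment set.

{S}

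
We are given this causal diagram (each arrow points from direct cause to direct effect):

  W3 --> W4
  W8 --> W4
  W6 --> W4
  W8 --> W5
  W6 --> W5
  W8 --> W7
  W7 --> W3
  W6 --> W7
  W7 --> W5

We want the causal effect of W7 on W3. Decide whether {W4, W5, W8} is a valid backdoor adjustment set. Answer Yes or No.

No

Backdoor paths from W7 to W3 (paths whose first edge points into W7):
  P1: W7 <- W6 -> W4 <- W3
  P2: W7 <- W6 -> W5 <- W8 -> W4 <- W3
  P3: W7 <- W8 -> W4 <- W3
  P4: W7 <- W8 -> W5 <- W6 -> W4 <- W3
Condition 1 (no descendant of W7 in the set): FAILS — W4 and W5 are descendants of W7.
Condition 2 (every backdoor path blocked by {W4, W5, W8}):
  P1: open — collider(s) W4 are conditioned on (or have a conditioned descendant) and no non-collider on the path is in the set.
  P2: blocked at fork node W8 ∈ conditioning set.
  P3: blocked at fork node W8 ∈ conditioning set.
  P4: blocked at fork node W8 ∈ conditioning set.
{W4, W5, W8} does not satisfy the backdoor criterion.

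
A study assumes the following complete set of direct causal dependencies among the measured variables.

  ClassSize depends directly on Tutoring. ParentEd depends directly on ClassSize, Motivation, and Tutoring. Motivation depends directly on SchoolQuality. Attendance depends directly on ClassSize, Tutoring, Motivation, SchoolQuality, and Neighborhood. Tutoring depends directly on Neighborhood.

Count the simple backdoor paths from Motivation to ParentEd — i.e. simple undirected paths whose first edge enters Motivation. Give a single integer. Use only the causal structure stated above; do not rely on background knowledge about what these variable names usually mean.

6

A backdoor path from Motivation to ParentEd is any simple undirected path whose first edge points into Motivation (i.e. leaves Motivation via a parent).
Parents of Motivation: {SchoolQuality}.
Enumerating:
  P1: Motivation <- SchoolQuality -> Attendance <- Neighborhood -> Tutoring -> ClassSize -> ParentEd
  P2: Motivation <- SchoolQuality -> Attendance <- Neighborhood -> Tutoring -> ParentEd
  P3: Motivation <- SchoolQuality -> Attendance <- Tutoring -> ClassSize -> ParentEd
  P4: Motivation <- SchoolQuality -> Attendance <- Tutoring -> ParentEd
  P5: Motivation <- SchoolQuality -> Attendance <- ClassSize <- Tutoring -> ParentEd
  P6: Motivation <- SchoolQuality -> Attendance <- ClassSize -> ParentEd
That exhausts the simple backdoor paths. Count: 6.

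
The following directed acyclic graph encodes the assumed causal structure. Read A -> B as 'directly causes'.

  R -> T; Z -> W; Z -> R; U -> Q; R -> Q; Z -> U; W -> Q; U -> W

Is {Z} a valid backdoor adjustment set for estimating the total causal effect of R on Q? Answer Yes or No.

Backdoor paths from R to Q (paths whose first edge points into R):
  P1: R <- Z -> U -> W -> Q
  P2: R <- Z -> U -> Q
  P3: R <- Z -> W <- U -> Q
  P4: R <- Z -> W -> Q
Condition 1 (no descendant of R in the set): holds — descendants of R are {Q, T}; none are in {Z}.
Condition 2 (every backdoor path blocked by {Z}):
  P1: blocked at fork node Z ∈ conditioning set.
  P2: blocked at fork node Z ∈ conditioning set.
  P3: blocked at fork node Z ∈ conditioning set.
  P4: blocked at fork node Z ∈ conditioning set.
{Z} satisfies the backdoor criterion.

Yes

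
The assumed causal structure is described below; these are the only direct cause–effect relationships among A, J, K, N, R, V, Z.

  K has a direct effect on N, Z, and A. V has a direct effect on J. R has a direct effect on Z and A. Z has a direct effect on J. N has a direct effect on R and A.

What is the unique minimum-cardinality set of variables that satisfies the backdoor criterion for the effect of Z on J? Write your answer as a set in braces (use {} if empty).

Variables eligible for adjustment (non-descendants of Z, excluding Z and J): {A, K, N, R, V}.
Backdoor paths from Z to J:
  (none)
With no backdoor paths the empty set already satisfies the criterion, and it is trivially minimal.

{}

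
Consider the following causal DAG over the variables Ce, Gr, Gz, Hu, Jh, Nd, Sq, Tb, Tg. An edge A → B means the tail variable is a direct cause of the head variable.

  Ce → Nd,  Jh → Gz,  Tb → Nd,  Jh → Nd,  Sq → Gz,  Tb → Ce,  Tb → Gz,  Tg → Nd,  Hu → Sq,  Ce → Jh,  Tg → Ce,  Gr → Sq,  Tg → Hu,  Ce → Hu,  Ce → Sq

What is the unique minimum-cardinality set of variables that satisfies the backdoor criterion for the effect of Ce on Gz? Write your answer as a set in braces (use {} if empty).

{Tb, Tg}

Variables eligible for adjustment (non-descendants of Ce, excluding Ce and Gz): {Gr, Tb, Tg}.
Backdoor paths from Ce to Gz:
  P1: Ce <- Tg -> Hu -> Sq -> Gz
  P2: Ce <- Tg -> Nd <- Tb -> Gz
  P3: Ce <- Tg -> Nd <- Jh -> Gz
  P4: Ce <- Tb -> Gz
  P5: Ce <- Tb -> Nd <- Tg -> Hu -> Sq -> Gz
  P6: Ce <- Tb -> Nd <- Jh -> Gz
The empty set is not sufficient: P1 (Ce <- Tg -> Hu -> Sq -> Gz) has no collider blocking it and no conditioned non-collider, so it is open.
Try {Tb, Tg}:
  P1: blocked at fork node Tg ∈ conditioning set.
  P2: blocked at fork node Tg ∈ conditioning set.
  P3: blocked at fork node Tg ∈ conditioning set.
  P4: blocked at fork node Tb ∈ conditioning set.
  P5: blocked at fork node Tb ∈ conditioning set.
  P6: blocked at fork node Tb ∈ conditioning set.
{Tb, Tg} contains no descendant of Ce and blocks every backdoor path.
Every element of {Tb, Tg} is needed (dropping Tb leaves P4 open; dropping Tg leaves P1 open), so no proper subset is valid.
Among all size-2 subsets of the eligible variables, only {Tb, Tg} blocks every backdoor path, so it is the unique smallest valid adjustment set.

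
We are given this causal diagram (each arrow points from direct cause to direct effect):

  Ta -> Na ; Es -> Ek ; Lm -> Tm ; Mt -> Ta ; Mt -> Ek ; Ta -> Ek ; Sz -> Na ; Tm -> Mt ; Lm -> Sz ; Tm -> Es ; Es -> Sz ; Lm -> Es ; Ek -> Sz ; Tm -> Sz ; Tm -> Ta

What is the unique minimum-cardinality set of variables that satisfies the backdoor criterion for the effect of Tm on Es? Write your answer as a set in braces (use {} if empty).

Variables eligible for adjustment (non-descendants of Tm, excluding Tm and Es): {Lm}.
Backdoor paths from Tm to Es:
  P1: Tm <- Lm -> Es
  P2: Tm <- Lm -> Sz <- Es
  P3: Tm <- Lm -> Sz <- Ek <- Es
  P4: Tm <- Lm -> Sz -> Na <- Ta <- Mt -> Ek <- Es
  P5: Tm <- Lm -> Sz -> Na <- Ta -> Ek <- Es
The empty set is not sufficient: P1 (Tm <- Lm -> Es) has no collider blocking it and no conditioned non-collider, so it is open.
Try {Lm}:
  P1: blocked at fork node Lm ∈ conditioning set.
  P2: blocked at fork node Lm ∈ conditioning set.
  P3: blocked at fork node Lm ∈ conditioning set.
  P4: blocked at fork node Lm ∈ conditioning set.
  P5: blocked at fork node Lm ∈ conditioning set.
{Lm} contains no descendant of Tm and blocks every backdoor path.
{Lm} is the unique smallest valid adjustment set.

{Lm}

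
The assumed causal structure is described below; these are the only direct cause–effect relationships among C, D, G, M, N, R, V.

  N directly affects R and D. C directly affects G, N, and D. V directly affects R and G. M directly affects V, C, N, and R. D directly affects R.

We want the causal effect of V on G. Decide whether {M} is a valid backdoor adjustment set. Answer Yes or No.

Backdoor paths from V to G (paths whose first edge points into V):
  P1: V <- M -> C -> G
  P2: V <- M -> N <- C -> G
  P3: V <- M -> N -> D <- C -> G
  P4: V <- M -> N -> R <- D <- C -> G
  P5: V <- M -> R <- N <- C -> G
  P6: V <- M -> R <- N -> D <- C -> G
  P7: V <- M -> R <- D <- C -> G
  P8: V <- M -> R <- D <- N <- C -> G
Condition 1 (no descendant of V in the set): holds — descendants of V are {G, R}; none are in {M}.
Condition 2 (every backdoor path blocked by {M}):
  P1: blocked at fork node M ∈ conditioning set.
  P2: blocked at fork node M ∈ conditioning set.
  P3: blocked at fork node M ∈ conditioning set.
  P4: blocked at fork node M ∈ conditioning set.
  P5: blocked at fork node M ∈ conditioning set.
  P6: blocked at fork node M ∈ conditioning set.
  P7: blocked at fork node M ∈ conditioning set.
  P8: blocked at fork node M ∈ conditioning set.
{M} satisfies the backdoor criterion.

Yes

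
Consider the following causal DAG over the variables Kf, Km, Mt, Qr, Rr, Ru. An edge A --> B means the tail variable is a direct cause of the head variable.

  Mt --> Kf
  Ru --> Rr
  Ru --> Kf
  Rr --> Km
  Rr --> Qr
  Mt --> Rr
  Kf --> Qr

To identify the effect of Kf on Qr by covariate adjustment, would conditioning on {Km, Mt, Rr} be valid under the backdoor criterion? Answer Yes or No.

Yes

Backdoor paths from Kf to Qr (paths whose first edge points into Kf):
  P1: Kf <- Ru -> Rr -> Qr
  P2: Kf <- Mt -> Rr -> Qr
Condition 1 (no descendant of Kf in the set): holds — descendants of Kf are {Qr}; none are in {Km, Mt, Rr}.
Condition 2 (every backdoor path blocked by {Km, Mt, Rr}):
  P1: blocked at chain node Rr ∈ conditioning set.
  P2: blocked at fork node Mt ∈ conditioning set.
{Km, Mt, Rr} satisfies the backdoor criterion.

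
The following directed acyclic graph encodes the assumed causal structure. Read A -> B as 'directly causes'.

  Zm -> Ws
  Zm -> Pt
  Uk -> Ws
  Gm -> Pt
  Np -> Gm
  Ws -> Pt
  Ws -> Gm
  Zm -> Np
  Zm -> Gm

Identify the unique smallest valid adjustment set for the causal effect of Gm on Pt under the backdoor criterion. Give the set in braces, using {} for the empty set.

{Ws, Zm}

Variables eligible for adjustment (non-descendants of Gm, excluding Gm and Pt): {Np, Uk, Ws, Zm}.
Backdoor paths from Gm to Pt:
  P1: Gm <- Zm -> Ws -> Pt
  P2: Gm <- Zm -> Pt
  P3: Gm <- Np <- Zm -> Ws -> Pt
  P4: Gm <- Np <- Zm -> Pt
  P5: Gm <- Ws <- Zm -> Pt
  P6: Gm <- Ws -> Pt
The empty set is not sufficient: P1 (Gm <- Zm -> Ws -> Pt) has no collider blocking it and no conditioned non-collider, so it is open.
Try {Ws, Zm}:
  P1: blocked at fork node Zm ∈ conditioning set.
  P2: blocked at fork node Zm ∈ conditioning set.
  P3: blocked at fork node Zm ∈ conditioning set.
  P4: blocked at fork node Zm ∈ conditioning set.
  P5: blocked at chain node Ws ∈ conditioning set.
  P6: blocked at fork node Ws ∈ conditioning set.
{Ws, Zm} contains no descendant of Gm and blocks every backdoor path.
Every element of {Ws, Zm} is needed (dropping Ws leaves P6 open; dropping Zm leaves P2 open), so no proper subset is valid.
Among all size-2 subsets of the eligible variables, only {Ws, Zm} blocks every backdoor path, so it is the unique smallest valid adjustment set.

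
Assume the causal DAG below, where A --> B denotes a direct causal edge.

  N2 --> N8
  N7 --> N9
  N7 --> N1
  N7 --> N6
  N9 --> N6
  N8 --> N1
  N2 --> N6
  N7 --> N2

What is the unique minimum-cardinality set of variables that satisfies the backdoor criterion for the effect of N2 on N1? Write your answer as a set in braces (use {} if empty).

{N7}

Variables eligible for adjustment (non-descendants of N2, excluding N2 and N1): {N7, N9}.
Backdoor paths from N2 to N1:
  P1: N2 <- N7 -> N1
The empty set is not sufficient: P1 (N2 <- N7 -> N1) has no collider blocking it and no conditioned non-collider, so it is open.
Try {N7}:
  P1: blocked at fork node N7 ∈ conditioning set.
{N7} contains no descendant of N2 and blocks every backdoor path.
No other singleton works — e.g. {N9} leaves P1 open — so {N7} is the unique smallest valid adjustment set.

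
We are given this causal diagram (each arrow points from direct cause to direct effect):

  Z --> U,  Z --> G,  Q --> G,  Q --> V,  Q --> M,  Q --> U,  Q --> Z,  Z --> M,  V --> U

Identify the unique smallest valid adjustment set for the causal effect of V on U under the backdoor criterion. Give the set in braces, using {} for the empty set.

{Q}

Variables eligible for adjustment (non-descendants of V, excluding V and U): {G, M, Q, Z}.
Backdoor paths from V to U:
  P1: V <- Q -> Z -> U
  P2: V <- Q -> G <- Z -> U
  P3: V <- Q -> U
  P4: V <- Q -> M <- Z -> U
The empty set is not sufficient: P1 (V <- Q -> Z -> U) has no collider blocking it and no conditioned non-collider, so it is open.
Try {Q}:
  P1: blocked at fork node Q ∈ conditioning set.
  P2: blocked at fork node Q ∈ conditioning set.
  P3: blocked at fork node Q ∈ conditioning set.
  P4: blocked at fork node Q ∈ conditioning set.
{Q} contains no descendant of V and blocks every backdoor path.
No other singleton works — e.g. {Z} leaves P3 open — so {Q} is the unique smallest valid adjustment set.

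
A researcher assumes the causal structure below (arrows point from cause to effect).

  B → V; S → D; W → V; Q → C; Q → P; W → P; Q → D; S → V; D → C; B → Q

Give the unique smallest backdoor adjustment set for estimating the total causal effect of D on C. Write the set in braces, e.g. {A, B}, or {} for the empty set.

Variables eligible for adjustment (non-descendants of D, excluding D and C): {B, P, Q, S, V, W}.
Backdoor paths from D to C:
  P1: D <- S -> V <- B -> Q -> C
  P2: D <- S -> V <- W -> P <- Q -> C
  P3: D <- Q -> C
The empty set is not sufficient: P3 (D <- Q -> C) has no collider blocking it and no conditioned non-collider, so it is open.
Try {Q}:
  P1: blocked at collider V (neither it nor any descendant is in the conditioning set).
  P2: blocked at collider V (neither it nor any descendant is in the conditioning set).
  P3: blocked at fork node Q ∈ conditioning set.
{Q} contains no descendant of D and blocks every backdoor path.
No other singleton works — e.g. {S} leaves P3 open — so {Q} is the unique smallest valid adjustment set.

{Q}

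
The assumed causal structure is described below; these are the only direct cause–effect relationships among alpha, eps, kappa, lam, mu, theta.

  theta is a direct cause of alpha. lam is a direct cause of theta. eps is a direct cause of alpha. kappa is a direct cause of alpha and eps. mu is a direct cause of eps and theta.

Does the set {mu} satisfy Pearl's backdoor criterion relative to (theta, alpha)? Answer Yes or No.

Backdoor paths from theta to alpha (paths whose first edge points into theta):
  P1: theta <- mu -> eps <- kappa -> alpha
  P2: theta <- mu -> eps -> alpha
Condition 1 (no descendant of theta in the set): holds — descendants of theta are {alpha}; none are in {mu}.
Condition 2 (every backdoor path blocked by {mu}):
  P1: blocked at fork node mu ∈ conditioning set.
  P2: blocked at fork node mu ∈ conditioning set.
{mu} satisfies the backdoor criterion.

Yes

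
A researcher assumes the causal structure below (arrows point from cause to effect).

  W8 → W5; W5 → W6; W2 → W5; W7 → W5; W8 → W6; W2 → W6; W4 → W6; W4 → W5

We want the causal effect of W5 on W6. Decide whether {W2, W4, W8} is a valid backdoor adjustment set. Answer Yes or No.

Yes

Backdoor paths from W5 to W6 (paths whose first edge points into W5):
  P1: W5 <- W4 -> W6
  P2: W5 <- W2 -> W6
  P3: W5 <- W8 -> W6
Condition 1 (no descendant of W5 in the set): holds — descendants of W5 are {W6}; none are in {W2, W4, W8}.
Condition 2 (every backdoor path blocked by {W2, W4, W8}):
  P1: blocked at fork node W4 ∈ conditioning set.
  P2: blocked at fork node W2 ∈ conditioning set.
  P3: blocked at fork node W8 ∈ conditioning set.
{W2, W4, W8} satisfies the backdoor criterion.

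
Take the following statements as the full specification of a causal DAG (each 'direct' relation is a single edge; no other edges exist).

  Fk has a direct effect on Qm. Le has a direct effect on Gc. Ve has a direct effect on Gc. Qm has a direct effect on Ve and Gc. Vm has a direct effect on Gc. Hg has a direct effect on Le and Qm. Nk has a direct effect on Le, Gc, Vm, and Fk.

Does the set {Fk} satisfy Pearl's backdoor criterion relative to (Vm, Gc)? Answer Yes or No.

Backdoor paths from Vm to Gc (paths whose first edge points into Vm):
  P1: Vm <- Nk -> Fk -> Qm <- Hg -> Le -> Gc
  P2: Vm <- Nk -> Fk -> Qm -> Ve -> Gc
  P3: Vm <- Nk -> Fk -> Qm -> Gc
  P4: Vm <- Nk -> Le <- Hg -> Qm -> Ve -> Gc
  P5: Vm <- Nk -> Le <- Hg -> Qm -> Gc
  P6: Vm <- Nk -> Le -> Gc
  P7: Vm <- Nk -> Gc
Condition 1 (no descendant of Vm in the set): holds — descendants of Vm are {Gc}; none are in {Fk}.
Condition 2 (every backdoor path blocked by {Fk}):
  P1: blocked at chain node Fk ∈ conditioning set.
  P2: blocked at chain node Fk ∈ conditioning set.
  P3: blocked at chain node Fk ∈ conditioning set.
  P4: blocked at collider Le (neither it nor any descendant is in the conditioning set).
  P5: blocked at collider Le (neither it nor any descendant is in the conditioning set).
  P6: open — no interior node is in the conditioning set.
  P7: open — no interior node is in the conditioning set.
{Fk} does not satisfy the backdoor criterion.

No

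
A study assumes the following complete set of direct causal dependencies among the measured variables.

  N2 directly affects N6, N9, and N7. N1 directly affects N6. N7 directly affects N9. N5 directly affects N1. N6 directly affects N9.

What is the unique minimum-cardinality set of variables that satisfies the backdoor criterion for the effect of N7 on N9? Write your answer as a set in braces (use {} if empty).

Variables eligible for adjustment (non-descendants of N7, excluding N7 and N9): {N1, N2, N5, N6}.
Backdoor paths from N7 to N9:
  P1: N7 <- N2 -> N6 -> N9
  P2: N7 <- N2 -> N9
The empty set is not sufficient: P1 (N7 <- N2 -> N6 -> N9) has no collider blocking it and no conditioned non-collider, so it is open.
Try {N2}:
  P1: blocked at fork node N2 ∈ conditioning set.
  P2: blocked at fork node N2 ∈ conditioning set.
{N2} contains no descendant of N7 and blocks every backdoor path.
No other singleton works — e.g. {N5} leaves P1 open — so {N2} is the unique smallest valid adjustment set.

{N2}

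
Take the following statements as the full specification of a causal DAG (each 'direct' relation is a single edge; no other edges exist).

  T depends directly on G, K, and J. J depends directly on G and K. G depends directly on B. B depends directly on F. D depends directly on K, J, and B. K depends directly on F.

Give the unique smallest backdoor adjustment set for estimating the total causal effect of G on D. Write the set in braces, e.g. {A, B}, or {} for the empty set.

Variables eligible for adjustment (non-descendants of G, excluding G and D): {B, F, K}.
Backdoor paths from G to D:
  P1: G <- B <- F -> K -> J -> D
  P2: G <- B <- F -> K -> T <- J -> D
  P3: G <- B <- F -> K -> D
  P4: G <- B -> D
The empty set is not sufficient: P1 (G <- B <- F -> K -> J -> D) has no collider blocking it and no conditioned non-collider, so it is open.
Try {B}:
  P1: blocked at chain node B ∈ conditioning set.
  P2: blocked at chain node B ∈ conditioning set.
  P3: blocked at chain node B ∈ conditioning set.
  P4: blocked at fork node B ∈ conditioning set.
{B} contains no descendant of G and blocks every backdoor path.
No other singleton works — e.g. {F} leaves P4 open — so {B} is the unique smallest valid adjustment set.

{B}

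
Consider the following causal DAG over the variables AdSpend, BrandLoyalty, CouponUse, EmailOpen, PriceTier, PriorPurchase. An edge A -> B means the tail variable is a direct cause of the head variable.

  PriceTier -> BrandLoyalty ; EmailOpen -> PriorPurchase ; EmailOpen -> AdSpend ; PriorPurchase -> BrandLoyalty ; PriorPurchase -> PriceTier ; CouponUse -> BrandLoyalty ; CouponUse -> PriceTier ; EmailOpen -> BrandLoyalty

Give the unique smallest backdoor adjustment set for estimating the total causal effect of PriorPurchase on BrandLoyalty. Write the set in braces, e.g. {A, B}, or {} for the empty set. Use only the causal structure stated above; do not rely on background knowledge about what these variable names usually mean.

{EmailOpen}

Variables eligible for adjustment (non-descendants of PriorPurchase, excluding PriorPurchase and BrandLoyalty): {AdSpend, CouponUse, EmailOpen}.
Backdoor paths from PriorPurchase to BrandLoyalty:
  P1: PriorPurchase <- EmailOpen -> BrandLoyalty
The empty set is not sufficient: P1 (PriorPurchase <- EmailOpen -> BrandLoyalty) has no collider blocking it and no conditioned non-collider, so it is open.
Try {EmailOpen}:
  P1: blocked at fork node EmailOpen ∈ conditioning set.
{EmailOpen} contains no descendant of PriorPurchase and blocks every backdoor path.
No other singleton works — e.g. {AdSpend} leaves P1 open — so {EmailOpen} is the unique smallest valid adjustment set.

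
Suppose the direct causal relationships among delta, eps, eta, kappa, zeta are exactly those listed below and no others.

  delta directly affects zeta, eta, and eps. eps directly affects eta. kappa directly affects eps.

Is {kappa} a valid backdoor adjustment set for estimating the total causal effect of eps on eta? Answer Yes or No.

No

Backdoor paths from eps to eta (paths whose first edge points into eps):
  P1: eps <- delta -> eta
Condition 1 (no descendant of eps in the set): holds — descendants of eps are {eta}; none are in {kappa}.
Condition 2 (every backdoor path blocked by {kappa}):
  P1: open — no interior node is in the conditioning set.
{kappa} does not satisfy the backdoor criterion.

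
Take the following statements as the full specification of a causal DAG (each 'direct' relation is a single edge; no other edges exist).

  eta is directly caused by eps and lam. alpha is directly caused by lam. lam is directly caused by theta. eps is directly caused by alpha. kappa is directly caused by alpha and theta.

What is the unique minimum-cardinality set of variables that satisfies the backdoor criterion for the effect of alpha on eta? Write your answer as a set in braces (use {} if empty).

{lam}

Variables eligible for adjustment (non-descendants of alpha, excluding alpha and eta): {lam, theta}.
Backdoor paths from alpha to eta:
  P1: alpha <- lam -> eta
The empty set is not sufficient: P1 (alpha <- lam -> eta) has no collider blocking it and no conditioned non-collider, so it is open.
Try {lam}:
  P1: blocked at fork node lam ∈ conditioning set.
{lam} contains no descendant of alpha and blocks every backdoor path.
No other singleton works — e.g. {theta} leaves P1 open — so {lam} is the unique smallest valid adjustment set.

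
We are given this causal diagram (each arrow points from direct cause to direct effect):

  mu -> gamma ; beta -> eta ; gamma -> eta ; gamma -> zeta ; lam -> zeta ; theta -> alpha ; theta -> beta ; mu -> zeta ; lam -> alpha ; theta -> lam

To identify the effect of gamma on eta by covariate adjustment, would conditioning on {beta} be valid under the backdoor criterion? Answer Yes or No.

Yes

Backdoor paths from gamma to eta (paths whose first edge points into gamma):
  P1: gamma <- mu -> zeta <- lam <- theta -> beta -> eta
  P2: gamma <- mu -> zeta <- lam -> alpha <- theta -> beta -> eta
Condition 1 (no descendant of gamma in the set): holds — descendants of gamma are {eta, zeta}; none are in {beta}.
Condition 2 (every backdoor path blocked by {beta}):
  P1: blocked at collider zeta (neither it nor any descendant is in the conditioning set).
  P2: blocked at collider zeta (neither it nor any descendant is in the conditioning set).
{beta} satisfies the backdoor criterion.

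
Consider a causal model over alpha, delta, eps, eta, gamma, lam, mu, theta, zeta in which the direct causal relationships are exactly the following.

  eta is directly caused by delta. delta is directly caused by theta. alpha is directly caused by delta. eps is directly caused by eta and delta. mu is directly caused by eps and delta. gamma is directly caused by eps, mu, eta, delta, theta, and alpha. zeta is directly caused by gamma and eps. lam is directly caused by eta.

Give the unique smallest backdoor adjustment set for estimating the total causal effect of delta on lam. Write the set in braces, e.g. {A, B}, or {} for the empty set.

Variables eligible for adjustment (non-descendants of delta, excluding delta and lam): {theta}.
Backdoor paths from delta to lam:
  P1: delta <- theta -> gamma <- eta -> lam
  P2: delta <- theta -> gamma <- eps <- eta -> lam
  P3: delta <- theta -> gamma <- mu <- eps <- eta -> lam
  P4: delta <- theta -> gamma -> zeta <- eps <- eta -> lam
Each backdoor path contains an unconditioned collider, so every path is already blocked with the empty conditioning set:
  P1: blocked at collider gamma (neither it nor any descendant is in the conditioning set).
  P2: blocked at collider gamma (neither it nor any descendant is in the conditioning set).
  P3: blocked at collider gamma (neither it nor any descendant is in the conditioning set).
  P4: blocked at collider zeta (neither it nor any descendant is in the conditioning set).
The empty set is therefore the unique smallest valid set.

{}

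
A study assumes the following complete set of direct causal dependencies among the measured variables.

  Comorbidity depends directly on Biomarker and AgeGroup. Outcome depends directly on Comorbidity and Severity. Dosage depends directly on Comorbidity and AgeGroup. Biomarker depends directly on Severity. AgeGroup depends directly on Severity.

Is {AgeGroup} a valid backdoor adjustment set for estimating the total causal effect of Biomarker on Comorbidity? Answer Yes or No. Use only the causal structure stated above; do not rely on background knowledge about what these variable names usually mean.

Backdoor paths from Biomarker to Comorbidity (paths whose first edge points into Biomarker):
  P1: Biomarker <- Severity -> AgeGroup -> Comorbidity
  P2: Biomarker <- Severity -> AgeGroup -> Dosage <- Comorbidity
  P3: Biomarker <- Severity -> Outcome <- Comorbidity
Condition 1 (no descendant of Biomarker in the set): holds — descendants of Biomarker are {Comorbidity, Dosage, Outcome}; none are in {AgeGroup}.
Condition 2 (every backdoor path blocked by {AgeGroup}):
  P1: blocked at chain node AgeGroup ∈ conditioning set.
  P2: blocked at chain node AgeGroup ∈ conditioning set.
  P3: blocked at collider Outcome (neither it nor any descendant is in the conditioning set).
{AgeGroup} satisfies the backdoor criterion.

Yes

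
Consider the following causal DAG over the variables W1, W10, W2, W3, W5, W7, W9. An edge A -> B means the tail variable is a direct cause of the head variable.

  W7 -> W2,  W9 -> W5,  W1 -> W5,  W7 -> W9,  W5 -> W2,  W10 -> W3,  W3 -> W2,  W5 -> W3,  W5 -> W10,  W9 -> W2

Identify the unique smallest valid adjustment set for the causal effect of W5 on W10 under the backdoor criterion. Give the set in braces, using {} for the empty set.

{}

Variables eligible for adjustment (non-descendants of W5, excluding W5 and W10): {W1, W7, W9}.
Backdoor paths from W5 to W10:
  P1: W5 <- W9 <- W7 -> W2 <- W3 <- W10
  P2: W5 <- W9 -> W2 <- W3 <- W10
Each backdoor path contains an unconditioned collider, so every path is already blocked with the empty conditioning set:
  P1: blocked at collider W2 (neither it nor any descendant is in the conditioning set).
  P2: blocked at collider W2 (neither it nor any descendant is in the conditioning set).
The empty set is therefore the unique smallest valid set.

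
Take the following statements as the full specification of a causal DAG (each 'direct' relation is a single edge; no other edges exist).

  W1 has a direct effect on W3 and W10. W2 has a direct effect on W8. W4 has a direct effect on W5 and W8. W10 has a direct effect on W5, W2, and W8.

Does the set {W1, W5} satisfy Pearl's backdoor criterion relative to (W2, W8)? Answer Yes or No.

Backdoor paths from W2 to W8 (paths whose first edge points into W2):
  P1: W2 <- W10 -> W8
  P2: W2 <- W10 -> W5 <- W4 -> W8
Condition 1 (no descendant of W2 in the set): holds — descendants of W2 are {W8}; none are in {W1, W5}.
Condition 2 (every backdoor path blocked by {W1, W5}):
  P1: open — no interior node is in the conditioning set.
  P2: open — collider(s) W5 are conditioned on (or have a conditioned descendant) and no non-collider on the path is in the set.
{W1, W5} does not satisfy the backdoor criterion.

No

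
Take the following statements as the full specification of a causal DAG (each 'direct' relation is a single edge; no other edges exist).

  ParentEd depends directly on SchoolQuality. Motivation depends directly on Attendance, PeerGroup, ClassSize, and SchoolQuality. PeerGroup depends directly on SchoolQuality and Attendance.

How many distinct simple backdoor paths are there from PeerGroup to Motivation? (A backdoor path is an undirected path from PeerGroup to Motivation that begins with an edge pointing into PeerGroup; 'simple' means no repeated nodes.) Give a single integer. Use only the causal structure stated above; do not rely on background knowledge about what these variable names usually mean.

2

A backdoor path from PeerGroup to Motivation is any simple undirected path whose first edge points into PeerGroup (i.e. leaves PeerGroup via a parent).
Parents of PeerGroup: {Attendance, SchoolQuality}.
Enumerating:
  P1: PeerGroup <- Attendance -> Motivation
  P2: PeerGroup <- SchoolQuality -> Motivation
That exhausts the simple backdoor paths. Count: 2.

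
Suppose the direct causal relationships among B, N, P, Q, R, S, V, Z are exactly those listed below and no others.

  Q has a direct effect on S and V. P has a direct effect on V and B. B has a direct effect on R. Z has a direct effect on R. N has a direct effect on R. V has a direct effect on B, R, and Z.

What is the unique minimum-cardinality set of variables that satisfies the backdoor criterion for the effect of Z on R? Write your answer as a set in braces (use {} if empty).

Variables eligible for adjustment (non-descendants of Z, excluding Z and R): {B, N, P, Q, S, V}.
Backdoor paths from Z to R:
  P1: Z <- V <- P -> B -> R
  P2: Z <- V -> B -> R
  P3: Z <- V -> R
The empty set is not sufficient: P1 (Z <- V <- P -> B -> R) has no collider blocking it and no conditioned non-collider, so it is open.
Try {V}:
  P1: blocked at chain node V ∈ conditioning set.
  P2: blocked at fork node V ∈ conditioning set.
  P3: blocked at fork node V ∈ conditioning set.
{V} contains no descendant of Z and blocks every backdoor path.
No other singleton works — e.g. {P} leaves P2 open — so {V} is the unique smallest valid adjustment set.

{V}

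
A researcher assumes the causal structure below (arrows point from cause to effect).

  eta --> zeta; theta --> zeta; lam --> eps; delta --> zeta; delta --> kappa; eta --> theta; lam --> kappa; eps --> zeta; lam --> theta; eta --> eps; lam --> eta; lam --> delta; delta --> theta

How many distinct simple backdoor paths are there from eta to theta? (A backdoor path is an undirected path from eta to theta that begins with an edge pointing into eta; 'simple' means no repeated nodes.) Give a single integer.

7

A backdoor path from eta to theta is any simple undirected path whose first edge points into eta (i.e. leaves eta via a parent).
Parents of eta: {lam}.
Enumerating:
  P1: eta <- lam -> delta -> theta
  P2: eta <- lam -> delta -> zeta <- theta
  P3: eta <- lam -> eps -> zeta <- delta -> theta
  P4: eta <- lam -> eps -> zeta <- theta
  P5: eta <- lam -> kappa <- delta -> theta
  P6: eta <- lam -> kappa <- delta -> zeta <- theta
  P7: eta <- lam -> theta
That exhausts the simple backdoor paths. Count: 7.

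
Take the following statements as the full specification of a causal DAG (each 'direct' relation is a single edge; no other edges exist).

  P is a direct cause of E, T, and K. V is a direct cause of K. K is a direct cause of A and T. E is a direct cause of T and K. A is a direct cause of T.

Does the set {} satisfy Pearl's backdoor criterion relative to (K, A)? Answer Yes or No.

Yes

Backdoor paths from K to A (paths whose first edge points into K):
  P1: K <- P -> E -> T <- A
  P2: K <- P -> T <- A
  P3: K <- E <- P -> T <- A
  P4: K <- E -> T <- A
Condition 1 (no descendant of K in the set): holds — descendants of K are {A, T}; none are in {}.
Condition 2 (every backdoor path blocked by {}):
  P1: blocked at collider T (neither it nor any descendant is in the conditioning set).
  P2: blocked at collider T (neither it nor any descendant is in the conditioning set).
  P3: blocked at collider T (neither it nor any descendant is in the conditioning set).
  P4: blocked at collider T (neither it nor any descendant is in the conditioning set).
{} satisfies the backdoor criterion.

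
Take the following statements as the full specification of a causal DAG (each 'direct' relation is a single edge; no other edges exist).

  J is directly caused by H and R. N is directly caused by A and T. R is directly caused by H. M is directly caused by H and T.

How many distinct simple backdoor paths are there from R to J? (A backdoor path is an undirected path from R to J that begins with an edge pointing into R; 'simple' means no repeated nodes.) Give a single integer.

A backdoor path from R to J is any simple undirected path whose first edge points into R (i.e. leaves R via a parent).
Parents of R: {H}.
Enumerating:
  P1: R <- H -> J
That exhausts the simple backdoor paths. Count: 1.

1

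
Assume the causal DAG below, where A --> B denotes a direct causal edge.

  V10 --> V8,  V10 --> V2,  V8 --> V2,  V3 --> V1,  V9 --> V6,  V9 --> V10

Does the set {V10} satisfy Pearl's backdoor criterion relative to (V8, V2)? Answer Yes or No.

Backdoor paths from V8 to V2 (paths whose first edge points into V8):
  P1: V8 <- V10 -> V2
Condition 1 (no descendant of V8 in the set): holds — descendants of V8 are {V2}; none are in {V10}.
Condition 2 (every backdoor path blocked by {V10}):
  P1: blocked at fork node V10 ∈ conditioning set.
{V10} satisfies the backdoor criterion.

Yes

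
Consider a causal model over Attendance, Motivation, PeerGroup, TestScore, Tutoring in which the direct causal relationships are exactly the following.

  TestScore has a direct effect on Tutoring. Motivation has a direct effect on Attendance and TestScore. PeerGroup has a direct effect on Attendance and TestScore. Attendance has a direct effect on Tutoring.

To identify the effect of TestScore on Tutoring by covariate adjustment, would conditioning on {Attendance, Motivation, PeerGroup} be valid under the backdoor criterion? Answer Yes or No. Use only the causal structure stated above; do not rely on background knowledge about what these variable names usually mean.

Backdoor paths from TestScore to Tutoring (paths whose first edge points into TestScore):
  P1: TestScore <- Motivation -> Attendance -> Tutoring
  P2: TestScore <- PeerGroup -> Attendance -> Tutoring
Condition 1 (no descendant of TestScore in the set): holds — descendants of TestScore are {Tutoring}; none are in {Attendance, Motivation, PeerGroup}.
Condition 2 (every backdoor path blocked by {Attendance, Motivation, PeerGroup}):
  P1: blocked at fork node Motivation ∈ conditioning set.
  P2: blocked at fork node PeerGroup ∈ conditioning set.
{Attendance, Motivation, PeerGroup} satisfies the backdoor criterion.

Yes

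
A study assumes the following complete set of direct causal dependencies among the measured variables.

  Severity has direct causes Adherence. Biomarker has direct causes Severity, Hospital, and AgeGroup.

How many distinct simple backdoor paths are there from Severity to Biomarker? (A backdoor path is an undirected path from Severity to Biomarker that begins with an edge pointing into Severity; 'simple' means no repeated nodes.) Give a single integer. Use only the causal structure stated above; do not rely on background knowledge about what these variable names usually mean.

A backdoor path from Severity to Biomarker is any simple undirected path whose first edge points into Severity (i.e. leaves Severity via a parent).
Parents of Severity: {Adherence}.
No simple path from any parent of Severity reaches Biomarker without revisiting Severity, so there are no backdoor paths.

0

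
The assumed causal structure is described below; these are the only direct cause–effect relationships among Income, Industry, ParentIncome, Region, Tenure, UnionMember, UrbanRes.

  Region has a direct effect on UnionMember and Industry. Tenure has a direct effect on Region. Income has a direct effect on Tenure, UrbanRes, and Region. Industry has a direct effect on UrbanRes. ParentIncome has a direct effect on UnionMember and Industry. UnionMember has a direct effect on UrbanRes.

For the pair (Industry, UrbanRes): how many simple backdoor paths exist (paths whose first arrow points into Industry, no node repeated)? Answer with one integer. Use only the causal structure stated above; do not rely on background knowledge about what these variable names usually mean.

A backdoor path from Industry to UrbanRes is any simple undirected path whose first edge points into Industry (i.e. leaves Industry via a parent).
Parents of Industry: {ParentIncome, Region}.
Enumerating:
  P1: Industry <- ParentIncome -> UnionMember <- Region <- Income -> UrbanRes
  P2: Industry <- ParentIncome -> UnionMember <- Region <- Tenure <- Income -> UrbanRes
  P3: Industry <- ParentIncome -> UnionMember -> UrbanRes
  P4: Industry <- Region <- Income -> UrbanRes
  P5: Industry <- Region <- Tenure <- Income -> UrbanRes
  P6: Industry <- Region -> UnionMember -> UrbanRes
That exhausts the simple backdoor paths. Count: 6.

6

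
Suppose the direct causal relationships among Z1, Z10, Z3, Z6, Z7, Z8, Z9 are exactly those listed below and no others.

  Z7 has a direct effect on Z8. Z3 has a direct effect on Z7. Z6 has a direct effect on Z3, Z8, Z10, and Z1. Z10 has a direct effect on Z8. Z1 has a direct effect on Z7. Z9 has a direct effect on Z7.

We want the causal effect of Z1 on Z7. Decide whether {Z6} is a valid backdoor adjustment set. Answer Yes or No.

Backdoor paths from Z1 to Z7 (paths whose first edge points into Z1):
  P1: Z1 <- Z6 -> Z3 -> Z7
  P2: Z1 <- Z6 -> Z10 -> Z8 <- Z7
  P3: Z1 <- Z6 -> Z8 <- Z7
Condition 1 (no descendant of Z1 in the set): holds — descendants of Z1 are {Z7, Z8}; none are in {Z6}.
Condition 2 (every backdoor path blocked by {Z6}):
  P1: blocked at fork node Z6 ∈ conditioning set.
  P2: blocked at fork node Z6 ∈ conditioning set.
  P3: blocked at fork node Z6 ∈ conditioning set.
{Z6} satisfies the backdoor criterion.

Yes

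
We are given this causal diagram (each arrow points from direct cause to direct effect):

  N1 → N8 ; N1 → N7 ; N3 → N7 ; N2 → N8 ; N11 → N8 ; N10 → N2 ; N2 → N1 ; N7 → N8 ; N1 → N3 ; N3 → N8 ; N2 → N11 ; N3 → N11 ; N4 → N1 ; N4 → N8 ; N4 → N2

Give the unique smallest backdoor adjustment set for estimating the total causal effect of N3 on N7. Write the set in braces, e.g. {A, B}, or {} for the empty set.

Variables eligible for adjustment (non-descendants of N3, excluding N3 and N7): {N1, N10, N2, N4}.
Backdoor paths from N3 to N7:
  P1: N3 <- N1 <- N4 -> N2 -> N11 -> N8 <- N7
  P2: N3 <- N1 <- N4 -> N2 -> N8 <- N7
  P3: N3 <- N1 <- N4 -> N8 <- N7
  P4: N3 <- N1 <- N2 <- N4 -> N8 <- N7
  P5: N3 <- N1 <- N2 -> N11 -> N8 <- N7
  P6: N3 <- N1 <- N2 -> N8 <- N7
  P7: N3 <- N1 -> N7
  P8: N3 <- N1 -> N8 <- N7
The empty set is not sufficient: P7 (N3 <- N1 -> N7) has no collider blocking it and no conditioned non-collider, so it is open.
Try {N1}:
  P1: blocked at chain node N1 ∈ conditioning set.
  P2: blocked at chain node N1 ∈ conditioning set.
  P3: blocked at chain node N1 ∈ conditioning set.
  P4: blocked at chain node N1 ∈ conditioning set.
  P5: blocked at chain node N1 ∈ conditioning set.
  P6: blocked at chain node N1 ∈ conditioning set.
  P7: blocked at fork node N1 ∈ conditioning set.
  P8: blocked at fork node N1 ∈ conditioning set.
{N1} contains no descendant of N3 and blocks every backdoor path.
No other singleton works — e.g. {N4} leaves P7 open — so {N1} is the unique smallest valid adjustment set.

{N1}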